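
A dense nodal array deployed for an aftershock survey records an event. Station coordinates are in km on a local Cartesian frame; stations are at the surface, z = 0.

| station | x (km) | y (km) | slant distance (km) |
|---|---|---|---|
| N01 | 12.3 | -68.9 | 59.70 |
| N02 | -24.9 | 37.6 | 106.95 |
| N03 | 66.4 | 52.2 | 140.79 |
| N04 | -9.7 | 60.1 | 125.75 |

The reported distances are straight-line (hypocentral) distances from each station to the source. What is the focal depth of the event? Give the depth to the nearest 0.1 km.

depth ≈ 53.5 km

Each station gives a sphere (x−x_i)² + (y−y_i)² + z² = d_i² (stations at z=0).
Subtracting the N01 sphere from N02 and N03: z² cancels, leaving linear equations in x and y:
-74.4 x + 213.0 y = -10738.94
108.2 x + 242.2 y = -14022.43
Solving: x ≈ -9.395, y ≈ -53.699 km (keep extra digits for the depth step; rounded: -9.4, -53.7).
Then from the N01 sphere: z² = 59.70² − (x − 12.3)² − (y + 68.9)² with x = -9.395, y = -53.699, so z ≈ 53.501 ≈ 53.5 km.
Check against N04 (with the unrounded solution): distance 125.75 ≈ 125.75 km. ✓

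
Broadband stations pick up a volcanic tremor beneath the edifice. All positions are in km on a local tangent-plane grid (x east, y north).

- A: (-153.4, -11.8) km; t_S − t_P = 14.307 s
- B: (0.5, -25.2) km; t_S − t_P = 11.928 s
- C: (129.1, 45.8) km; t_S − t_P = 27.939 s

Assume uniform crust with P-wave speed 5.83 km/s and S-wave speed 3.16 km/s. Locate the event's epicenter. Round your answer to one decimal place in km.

x ≈ -62.8 km, y ≈ 27.4 km

Distance from S−P lag: d = Δt · v_P v_S / (v_P − v_S) = Δt · (5.83·3.16)/(5.83−3.16) ≈ 6.8999·Δt.
So d_A = 98.72, d_B = 82.30, d_C = 192.78 km.
Circle about each station: (x + 153.4)² + (y + 11.8)² = 98.72²; (x − 0.5)² + (y + 25.2)² = 82.30²; (x − 129.1)² + (y − 45.8)² = 192.78².
Subtracting pairs of circle equations eliminates x²+y² and gives linear equations (the radical axes):
307.8 x − 26.8 y = -20063.16
565.0 x + 115.2 y = -32324.84
Solving the 2×2 system: x ≈ -62.8, y ≈ 27.4 km.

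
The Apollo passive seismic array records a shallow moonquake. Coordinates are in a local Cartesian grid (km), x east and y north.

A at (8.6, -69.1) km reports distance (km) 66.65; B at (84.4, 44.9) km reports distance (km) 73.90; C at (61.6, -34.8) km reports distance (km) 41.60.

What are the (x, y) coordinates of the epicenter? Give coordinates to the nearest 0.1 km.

(31.2, -6.4)

Circle about each station: (x − 8.6)² + (y + 69.1)² = 66.65²; (x − 84.4)² + (y − 44.9)² = 73.90²; (x − 61.6)² + (y + 34.8)² = 41.60².
Subtracting the A equation from the B and C equations removes the quadratic terms:
151.6 x + 228.0 y = 3271.61
106.0 x + 68.6 y = 2868.49
Solving the 2×2 system: x ≈ 31.2, y ≈ -6.4 km.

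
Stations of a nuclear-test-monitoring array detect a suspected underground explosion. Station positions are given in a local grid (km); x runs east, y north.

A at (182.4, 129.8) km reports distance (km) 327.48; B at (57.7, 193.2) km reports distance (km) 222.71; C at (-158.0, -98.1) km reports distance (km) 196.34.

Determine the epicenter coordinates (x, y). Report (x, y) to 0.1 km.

Circle about each station: (x − 182.4)² + (y − 129.8)² = 327.48²; (x − 57.7)² + (y − 193.2)² = 222.71²; (x + 158.0)² + (y + 98.1)² = 196.34².
Subtracting pairs of circle equations eliminates x²+y² and gives linear equations (the radical axes):
-249.4 x + 126.8 y = 48181.14
-680.8 x − 455.8 y = 53163.56
Solving the 2×2 system: x ≈ -143.5, y ≈ 97.7 km.

x ≈ -143.5 km, y ≈ 97.7 km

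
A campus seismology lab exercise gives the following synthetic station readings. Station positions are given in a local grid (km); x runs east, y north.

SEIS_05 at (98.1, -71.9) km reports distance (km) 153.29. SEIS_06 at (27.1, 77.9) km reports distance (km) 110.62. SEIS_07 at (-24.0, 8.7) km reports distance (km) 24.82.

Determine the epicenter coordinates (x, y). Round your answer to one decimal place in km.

Circle about each station: (x − 98.1)² + (y + 71.9)² = 153.29²; (x − 27.1)² + (y − 77.9)² = 110.62²; (x + 24.0)² + (y − 8.7)² = 24.82².
Subtracting the SEIS_05 equation from the SEIS_06 and SEIS_07 equations removes the quadratic terms:
-142.0 x + 299.6 y = 3270.64
-244.2 x + 161.2 y = 8740.26
Solving the 2×2 system: x ≈ -41.6, y ≈ -8.8 km.

(-41.6, -8.8)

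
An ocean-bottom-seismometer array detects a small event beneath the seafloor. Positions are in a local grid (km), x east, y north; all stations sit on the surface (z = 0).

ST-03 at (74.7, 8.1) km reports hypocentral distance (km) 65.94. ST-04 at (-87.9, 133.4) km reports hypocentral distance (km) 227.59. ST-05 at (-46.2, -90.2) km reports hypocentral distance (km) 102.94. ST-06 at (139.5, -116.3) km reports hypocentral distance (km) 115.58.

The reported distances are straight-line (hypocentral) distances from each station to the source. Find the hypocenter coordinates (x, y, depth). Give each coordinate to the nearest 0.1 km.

x ≈ 46.8 km, y ≈ -49.3 km, depth ≈ 16.6 km

Each station gives a sphere (x−x_i)² + (y−y_i)² + z² = d_i² (stations at z=0).
Subtracting the ST-03 sphere from ST-04 and ST-05: z² cancels, leaving linear equations in x and y:
-325.2 x + 250.6 y = -27572.85
-241.8 x − 196.6 y = -1623.78
Solving: x ≈ 46.798, y ≈ -49.298 km (keep extra digits for the depth step; rounded: 46.8, -49.3).
Then from the ST-03 sphere: z² = 65.94² − (x − 74.7)² − (y − 8.1)² with x = 46.798, y = -49.298, so z ≈ 16.584 ≈ 16.6 km.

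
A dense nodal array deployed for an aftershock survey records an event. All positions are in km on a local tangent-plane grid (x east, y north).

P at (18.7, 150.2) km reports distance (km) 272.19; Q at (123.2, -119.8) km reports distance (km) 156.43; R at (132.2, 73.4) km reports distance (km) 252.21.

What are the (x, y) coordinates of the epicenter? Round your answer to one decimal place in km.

Circle about each station: (x − 18.7)² + (y − 150.2)² = 272.19²; (x − 123.2)² + (y + 119.8)² = 156.43²; (x − 132.2)² + (y − 73.4)² = 252.21².
Subtracting the P equation from the Q and R equations removes the quadratic terms:
209.0 x − 540.0 y = 56237.60
227.0 x − 153.6 y = 10432.18
Solving the 2×2 system: x ≈ -33.2, y ≈ -117.0 km.

x ≈ -33.2 km, y ≈ -117.0 km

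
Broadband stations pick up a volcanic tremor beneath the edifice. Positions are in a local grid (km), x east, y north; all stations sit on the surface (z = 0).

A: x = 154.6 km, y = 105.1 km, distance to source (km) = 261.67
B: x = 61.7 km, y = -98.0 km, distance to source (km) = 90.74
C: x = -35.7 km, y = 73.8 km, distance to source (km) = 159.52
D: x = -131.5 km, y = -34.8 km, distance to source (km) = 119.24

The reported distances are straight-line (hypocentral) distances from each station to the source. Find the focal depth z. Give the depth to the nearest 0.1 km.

z ≈ 22.3 km

Each station gives a sphere (x−x_i)² + (y−y_i)² + z² = d_i² (stations at z=0).
Subtracting the A sphere from B and C: z² cancels, leaving linear equations in x and y:
-185.8 x − 406.2 y = 38701.16
-380.6 x − 62.6 y = 14798.32
Solving: x ≈ -25.099, y ≈ -83.796 km (keep extra digits for the depth step; rounded: -25.1, -83.8).
Then from the A sphere: z² = 261.67² − (x − 154.6)² − (y − 105.1)² with x = -25.099, y = -83.796, so z ≈ 22.311 ≈ 22.3 km.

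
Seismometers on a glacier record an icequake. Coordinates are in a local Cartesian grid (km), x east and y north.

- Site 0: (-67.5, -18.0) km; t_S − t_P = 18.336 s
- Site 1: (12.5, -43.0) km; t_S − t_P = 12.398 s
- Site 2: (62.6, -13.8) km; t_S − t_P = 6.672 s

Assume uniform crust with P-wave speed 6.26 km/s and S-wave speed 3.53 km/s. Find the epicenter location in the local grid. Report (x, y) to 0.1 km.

x ≈ 69.2 km, y ≈ 39.8 km

Distance from S−P lag: d = Δt · v_P v_S / (v_P − v_S) = Δt · (6.26·3.53)/(6.26−3.53) ≈ 8.0944·Δt.
So d_Site 0 = 148.42, d_Site 1 = 100.35, d_Site 2 = 54.01 km.
Circle about each station: (x + 67.5)² + (y + 18.0)² = 148.42²; (x − 12.5)² + (y + 43.0)² = 100.35²; (x − 62.6)² + (y + 13.8)² = 54.01².
Subtracting pairs of circle equations eliminates x²+y² and gives linear equations (the radical axes):
160.0 x − 50.0 y = 9083.37
260.2 x + 8.4 y = 18340.37
Solving the 2×2 system: x ≈ 69.2, y ≈ 39.8 km.
Check against Site 0 (with the unrounded x, y): √((x + 67.5)²+(y + 18.0)²) = 148.41 ≈ 148.42 km. ✓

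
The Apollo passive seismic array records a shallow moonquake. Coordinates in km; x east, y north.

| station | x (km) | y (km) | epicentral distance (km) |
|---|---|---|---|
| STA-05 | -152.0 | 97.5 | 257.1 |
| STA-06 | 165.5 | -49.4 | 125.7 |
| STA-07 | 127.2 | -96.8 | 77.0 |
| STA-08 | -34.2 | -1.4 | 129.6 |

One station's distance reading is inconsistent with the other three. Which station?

Solve using three stations at a time. Using STA-06, STA-07, STA-08 (subtract circle equations pairwise → linear system) gives (x, y) ≈ (50.3, -99.6).
Distances from that point to each station vs reported:
  STA-05: calculated 282.5 vs reported 257.1 → residual 25.4 km
  STA-06: calculated 125.7 vs reported 125.7 → residual 0.0 km
  STA-07: calculated 76.9 vs reported 77.0 → residual 0.1 km
  STA-08: calculated 129.6 vs reported 129.6 → residual 0.0 km
STA-06, STA-07, STA-08 are mutually consistent (residuals ≈ 0); STA-05 is off by 25.4 km.

STA-05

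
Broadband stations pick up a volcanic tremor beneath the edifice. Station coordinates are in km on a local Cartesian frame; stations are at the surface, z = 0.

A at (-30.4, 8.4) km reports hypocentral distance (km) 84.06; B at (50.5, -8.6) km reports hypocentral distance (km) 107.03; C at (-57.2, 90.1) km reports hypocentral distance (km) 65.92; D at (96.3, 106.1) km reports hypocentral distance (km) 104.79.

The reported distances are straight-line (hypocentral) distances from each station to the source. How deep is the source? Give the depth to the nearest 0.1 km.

Each station gives a sphere (x−x_i)² + (y−y_i)² + z² = d_i² (stations at z=0).
Subtracting the A sphere from B and C: z² cancels, leaving linear equations in x and y:
161.8 x − 34.0 y = -2759.85
-53.6 x + 163.4 y = 13115.77
Solving: x ≈ -0.204, y ≈ 80.201 km (keep extra digits for the depth step; rounded: -0.2, 80.2).
Then from the A sphere: z² = 84.06² − (x + 30.4)² − (y − 8.4)² with x = -0.204, y = 80.201, so z ≈ 31.605 ≈ 31.6 km.

depth ≈ 31.6 km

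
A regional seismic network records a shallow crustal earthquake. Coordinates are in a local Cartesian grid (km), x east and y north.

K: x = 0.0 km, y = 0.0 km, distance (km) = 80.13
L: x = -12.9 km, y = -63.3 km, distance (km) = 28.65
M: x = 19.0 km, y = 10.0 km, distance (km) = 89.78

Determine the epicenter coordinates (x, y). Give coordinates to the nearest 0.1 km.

(10.8, -79.4)

Circle about each station: x² + y² = 80.13²; (x + 12.9)² + (y + 63.3)² = 28.65²; (x − 19.0)² + (y − 10.0)² = 89.78².
Subtracting the K equation from the L and M equations removes the quadratic terms:
-25.8 x − 126.6 y = 9773.29
38.0 x + 20.0 y = -1178.63
Solving the 2×2 system: x ≈ 10.8, y ≈ -79.4 km.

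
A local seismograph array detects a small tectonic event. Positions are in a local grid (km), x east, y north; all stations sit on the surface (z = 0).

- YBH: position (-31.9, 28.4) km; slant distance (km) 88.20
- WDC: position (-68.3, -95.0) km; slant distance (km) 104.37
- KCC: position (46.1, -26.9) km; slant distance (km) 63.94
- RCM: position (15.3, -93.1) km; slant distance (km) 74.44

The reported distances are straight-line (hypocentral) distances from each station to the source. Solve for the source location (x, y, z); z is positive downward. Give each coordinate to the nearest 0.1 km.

Each station gives a sphere (x−x_i)² + (y−y_i)² + z² = d_i² (stations at z=0).
Subtracting the YBH sphere from WDC and KCC: z² cancels, leaving linear equations in x and y:
-72.8 x − 246.8 y = 8751.86
156.0 x − 110.6 y = 4715.57
Solving: x ≈ 4.207, y ≈ -36.702 km (keep extra digits for the depth step; rounded: 4.2, -36.7).
Then from the YBH sphere: z² = 88.20² − (x + 31.9)² − (y − 28.4)² with x = 4.207, y = -36.702, so z ≈ 47.300 ≈ 47.3 km.

(4.2, -36.7, 47.3)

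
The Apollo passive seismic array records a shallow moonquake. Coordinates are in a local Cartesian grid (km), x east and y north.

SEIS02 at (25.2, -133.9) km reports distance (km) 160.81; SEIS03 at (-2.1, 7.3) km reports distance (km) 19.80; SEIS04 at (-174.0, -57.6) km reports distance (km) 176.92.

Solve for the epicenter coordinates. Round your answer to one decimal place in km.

x ≈ -15.8 km, y ≈ 21.6 km

Circle about each station: (x − 25.2)² + (y + 133.9)² = 160.81²; (x + 2.1)² + (y − 7.3)² = 19.80²; (x + 174.0)² + (y + 57.6)² = 176.92².
Subtracting pairs of circle equations eliminates x²+y² and gives linear equations (the radical axes):
-54.6 x + 282.4 y = 6961.27
-398.4 x + 152.6 y = 9588.68
Solving the 2×2 system: x ≈ -15.8, y ≈ 21.6 km.
Check against SEIS02 (with the unrounded x, y): √((x − 25.2)²+(y + 133.9)²) = 160.81 ≈ 160.81 km. ✓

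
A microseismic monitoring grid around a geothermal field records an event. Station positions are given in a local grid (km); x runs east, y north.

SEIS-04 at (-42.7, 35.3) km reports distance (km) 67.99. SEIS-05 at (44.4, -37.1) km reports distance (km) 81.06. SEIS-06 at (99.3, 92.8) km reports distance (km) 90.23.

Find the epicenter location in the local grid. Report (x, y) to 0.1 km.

x ≈ 25.0 km, y ≈ 41.6 km

Circle about each station: (x + 42.7)² + (y − 35.3)² = 67.99²; (x − 44.4)² + (y + 37.1)² = 81.06²; (x − 99.3)² + (y − 92.8)² = 90.23².
Subtracting the SEIS-04 equation from the SEIS-05 and SEIS-06 equations removes the quadratic terms:
174.2 x − 144.8 y = -1669.69
284.0 x + 115.0 y = 11884.14
Solving the 2×2 system: x ≈ 25.0, y ≈ 41.6 km.
Check against SEIS-04 (with the unrounded x, y): √((x + 42.7)²+(y − 35.3)²) = 67.99 ≈ 67.99 km. ✓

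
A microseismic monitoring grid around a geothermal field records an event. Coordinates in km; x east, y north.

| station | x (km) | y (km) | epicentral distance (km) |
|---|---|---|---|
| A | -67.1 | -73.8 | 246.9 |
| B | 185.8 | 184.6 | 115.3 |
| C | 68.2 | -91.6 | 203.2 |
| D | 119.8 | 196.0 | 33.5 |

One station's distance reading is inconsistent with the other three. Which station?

D

Solve using three stations at a time. Using A, B, C (subtract circle equations pairwise → linear system) gives (x, y) ≈ (98.5, 109.3).
Distances from that point to each station vs reported:
  A: calculated 246.9 vs reported 246.9 → residual 0.0 km
  B: calculated 115.3 vs reported 115.3 → residual 0.0 km
  C: calculated 203.2 vs reported 203.2 → residual 0.0 km
  D: calculated 89.3 vs reported 33.5 → residual 55.8 km
A, B, C are mutually consistent (residuals ≈ 0); D is off by 55.8 km.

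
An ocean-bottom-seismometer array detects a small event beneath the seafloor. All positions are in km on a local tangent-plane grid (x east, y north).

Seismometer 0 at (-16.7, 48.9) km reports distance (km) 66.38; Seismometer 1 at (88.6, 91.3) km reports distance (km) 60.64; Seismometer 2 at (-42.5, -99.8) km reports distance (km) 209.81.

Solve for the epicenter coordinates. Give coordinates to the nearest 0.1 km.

28.3 km east, 97.7 km north

Circle about each station: (x + 16.7)² + (y − 48.9)² = 66.38²; (x − 88.6)² + (y − 91.3)² = 60.64²; (x + 42.5)² + (y + 99.8)² = 209.81².
Subtracting the Seismometer 0 equation from the Seismometer 1 and Seismometer 2 equations removes the quadratic terms:
210.6 x + 84.8 y = 14244.64
-51.6 x − 297.4 y = -30517.74
Solving the 2×2 system: x ≈ 28.3, y ≈ 97.7 km.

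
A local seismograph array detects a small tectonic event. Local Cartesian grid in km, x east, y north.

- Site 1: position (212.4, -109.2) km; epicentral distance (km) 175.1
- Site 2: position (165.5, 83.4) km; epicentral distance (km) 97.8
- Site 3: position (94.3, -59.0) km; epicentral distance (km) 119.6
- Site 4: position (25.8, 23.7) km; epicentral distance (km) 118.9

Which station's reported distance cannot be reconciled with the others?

Site 2

Solve using three stations at a time. Using Site 1, Site 3, Site 4 (subtract circle equations pairwise → linear system) gives (x, y) ≈ (141.4, 50.8).
Distances from that point to each station vs reported:
  Site 1: calculated 175.0 vs reported 175.1 → residual 0.1 km
  Site 2: calculated 40.5 vs reported 97.8 → residual 57.3 km
  Site 3: calculated 119.5 vs reported 119.6 → residual 0.1 km
  Site 4: calculated 118.8 vs reported 118.9 → residual 0.1 km
Site 1, Site 3, Site 4 are mutually consistent (residuals ≈ 0); Site 2 is off by 57.3 km.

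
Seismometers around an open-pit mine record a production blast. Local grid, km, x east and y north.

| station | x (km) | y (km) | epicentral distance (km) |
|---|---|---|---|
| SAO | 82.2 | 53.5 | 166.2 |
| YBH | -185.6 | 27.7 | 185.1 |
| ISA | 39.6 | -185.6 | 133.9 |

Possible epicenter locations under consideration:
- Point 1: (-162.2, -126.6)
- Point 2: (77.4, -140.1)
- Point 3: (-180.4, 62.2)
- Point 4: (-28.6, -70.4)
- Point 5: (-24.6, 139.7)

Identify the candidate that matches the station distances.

Point 4

For each candidate, compare |candidate − station| to the reported distance:
Point 1: residuals SAO 137.4, YBH 29.0, ISA 76.3 → max 137.4 km
Point 2: residuals SAO 27.5, YBH 126.9, ISA 74.7 → max 126.9 km
Point 3: residuals SAO 96.5, YBH 150.2, ISA 197.5 → max 197.5 km
Point 4: residuals SAO 0.0, YBH 0.0, ISA 0.0 → max 0.0 km
Point 5: residuals SAO 29.0, YBH 11.0, ISA 197.7 → max 197.7 km
Only Point 4 has all residuals ≈ 0.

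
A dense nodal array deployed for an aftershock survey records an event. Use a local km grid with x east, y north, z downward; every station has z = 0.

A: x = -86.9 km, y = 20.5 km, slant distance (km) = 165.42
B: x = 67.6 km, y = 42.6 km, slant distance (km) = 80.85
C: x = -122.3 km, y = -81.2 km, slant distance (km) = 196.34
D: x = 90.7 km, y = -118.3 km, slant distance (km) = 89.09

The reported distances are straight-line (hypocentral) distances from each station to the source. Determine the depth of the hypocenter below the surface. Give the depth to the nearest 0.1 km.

z ≈ 22.0 km

Each station gives a sphere (x−x_i)² + (y−y_i)² + z² = d_i² (stations at z=0).
Subtracting the A sphere from B and C: z² cancels, leaving linear equations in x and y:
309.0 x + 44.2 y = 19239.71
-70.8 x − 203.4 y = 2393.25
Solving: x ≈ 67.298, y ≈ -35.192 km (keep extra digits for the depth step; rounded: 67.3, -35.2).
Then from the A sphere: z² = 165.42² − (x + 86.9)² − (y − 20.5)² with x = 67.298, y = -35.192, so z ≈ 22.026 ≈ 22.0 km.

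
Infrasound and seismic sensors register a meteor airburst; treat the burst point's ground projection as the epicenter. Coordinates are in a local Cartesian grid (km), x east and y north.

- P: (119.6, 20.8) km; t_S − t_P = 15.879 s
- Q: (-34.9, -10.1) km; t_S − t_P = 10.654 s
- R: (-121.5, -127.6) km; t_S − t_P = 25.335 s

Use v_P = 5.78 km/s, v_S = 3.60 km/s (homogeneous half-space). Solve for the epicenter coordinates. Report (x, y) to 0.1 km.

-15.4 km east, 89.7 km north

Distance from S−P lag: d = Δt · v_P v_S / (v_P − v_S) = Δt · (5.78·3.60)/(5.78−3.60) ≈ 9.5450·Δt.
So d_P = 151.56, d_Q = 101.69, d_R = 241.82 km.
Circle about each station: (x − 119.6)² + (y − 20.8)² = 151.56²; (x + 34.9)² + (y + 10.1)² = 101.69²; (x + 121.5)² + (y + 127.6)² = 241.82².
Subtracting the P equation from the Q and R equations removes the quadratic terms:
-309.0 x − 61.8 y = -787.20
-482.2 x − 296.8 y = -19199.27
Solving the 2×2 system: x ≈ -15.4, y ≈ 89.7 km.
Check against P (with the unrounded x, y): √((x − 119.6)²+(y − 20.8)²) = 151.55 ≈ 151.56 km. ✓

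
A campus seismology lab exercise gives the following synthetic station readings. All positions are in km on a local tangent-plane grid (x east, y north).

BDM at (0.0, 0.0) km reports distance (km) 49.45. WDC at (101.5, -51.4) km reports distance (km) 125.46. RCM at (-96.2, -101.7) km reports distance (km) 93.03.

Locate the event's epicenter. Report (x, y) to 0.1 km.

-23.7 km east, -43.4 km north

Circle about each station: x² + y² = 49.45²; (x − 101.5)² + (y + 51.4)² = 125.46²; (x + 96.2)² + (y + 101.7)² = 93.03².
Subtracting pairs of circle equations eliminates x²+y² and gives linear equations (the radical axes):
203.0 x − 102.8 y = -350.70
-192.4 x − 203.4 y = 13388.05
Solving the 2×2 system: x ≈ -23.7, y ≈ -43.4 km.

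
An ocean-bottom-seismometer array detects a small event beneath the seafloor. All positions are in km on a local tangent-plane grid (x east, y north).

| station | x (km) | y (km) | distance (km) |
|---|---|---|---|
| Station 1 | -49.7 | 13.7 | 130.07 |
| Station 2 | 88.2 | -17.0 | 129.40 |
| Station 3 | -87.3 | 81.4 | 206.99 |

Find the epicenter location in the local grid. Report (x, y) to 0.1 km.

-3.8 km east, -108.0 km north

Circle about each station: (x + 49.7)² + (y − 13.7)² = 130.07²; (x − 88.2)² + (y + 17.0)² = 129.40²; (x + 87.3)² + (y − 81.4)² = 206.99².
Subtracting the Station 1 equation from the Station 2 and Station 3 equations removes the quadratic terms:
275.8 x − 61.4 y = 5584.30
-75.2 x + 135.4 y = -14337.19
Solving the 2×2 system: x ≈ -3.8, y ≈ -108.0 km.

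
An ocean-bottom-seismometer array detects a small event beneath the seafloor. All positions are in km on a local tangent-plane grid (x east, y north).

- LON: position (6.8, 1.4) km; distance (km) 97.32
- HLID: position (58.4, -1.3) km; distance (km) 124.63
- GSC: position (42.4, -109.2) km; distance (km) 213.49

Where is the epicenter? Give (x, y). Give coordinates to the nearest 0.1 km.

Circle about each station: (x − 6.8)² + (y − 1.4)² = 97.32²; (x − 58.4)² + (y + 1.3)² = 124.63²; (x − 42.4)² + (y + 109.2)² = 213.49².
Subtracting pairs of circle equations eliminates x²+y² and gives linear equations (the radical axes):
103.2 x − 5.4 y = -2697.40
71.2 x − 221.2 y = -22432.60
Solving the 2×2 system: x ≈ -21.2, y ≈ 94.6 km.

(-21.2, 94.6)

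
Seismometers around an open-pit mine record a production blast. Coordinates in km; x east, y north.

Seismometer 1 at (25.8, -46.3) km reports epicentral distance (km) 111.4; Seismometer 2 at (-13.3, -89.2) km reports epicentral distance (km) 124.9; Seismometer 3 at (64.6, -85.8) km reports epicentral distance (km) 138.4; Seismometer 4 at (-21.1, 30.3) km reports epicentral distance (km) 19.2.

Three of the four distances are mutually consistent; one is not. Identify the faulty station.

Solve using three stations at a time. Using Seismometer 2, Seismometer 3, Seismometer 4 (subtract circle equations pairwise → linear system) gives (x, y) ≈ (-2.5, 35.2).
Distances from that point to each station vs reported:
  Seismometer 1: calculated 86.3 vs reported 111.4 → residual 25.1 km
  Seismometer 2: calculated 124.9 vs reported 124.9 → residual 0.0 km
  Seismometer 3: calculated 138.4 vs reported 138.4 → residual 0.0 km
  Seismometer 4: calculated 19.2 vs reported 19.2 → residual 0.0 km
Seismometer 2, Seismometer 3, Seismometer 4 are mutually consistent (residuals ≈ 0); Seismometer 1 is off by 25.1 km.

Seismometer 1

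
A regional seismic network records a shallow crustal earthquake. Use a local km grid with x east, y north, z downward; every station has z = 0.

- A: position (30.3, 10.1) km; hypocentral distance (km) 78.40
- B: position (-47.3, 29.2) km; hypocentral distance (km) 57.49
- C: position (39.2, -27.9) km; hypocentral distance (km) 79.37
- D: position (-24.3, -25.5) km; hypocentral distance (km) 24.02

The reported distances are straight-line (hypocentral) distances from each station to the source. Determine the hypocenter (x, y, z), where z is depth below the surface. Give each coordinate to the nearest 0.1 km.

Each station gives a sphere (x−x_i)² + (y−y_i)² + z² = d_i² (stations at z=0).
Subtracting the A sphere from B and C: z² cancels, leaving linear equations in x and y:
-155.2 x + 38.2 y = 4911.29
17.8 x − 76.0 y = 1141.91
Solving: x ≈ -37.505, y ≈ -23.809 km (keep extra digits for the depth step; rounded: -37.5, -23.8).
Then from the A sphere: z² = 78.40² − (x − 30.3)² − (y − 10.1)² with x = -37.505, y = -23.809, so z ≈ 19.981 ≈ 20.0 km.

x ≈ -37.5 km, y ≈ -23.8 km, depth ≈ 20.0 km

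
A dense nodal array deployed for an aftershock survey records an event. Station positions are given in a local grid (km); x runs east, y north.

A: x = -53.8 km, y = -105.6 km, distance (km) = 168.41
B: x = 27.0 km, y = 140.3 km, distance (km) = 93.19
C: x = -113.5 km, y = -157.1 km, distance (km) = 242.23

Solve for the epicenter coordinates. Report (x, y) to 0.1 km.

x ≈ 15.7 km, y ≈ 47.8 km

Circle about each station: (x + 53.8)² + (y + 105.6)² = 168.41²; (x − 27.0)² + (y − 140.3)² = 93.19²; (x + 113.5)² + (y + 157.1)² = 242.23².
Subtracting the A equation from the B and C equations removes the quadratic terms:
161.6 x + 491.8 y = 26044.84
-119.4 x − 103.0 y = -6796.58
Solving the 2×2 system: x ≈ 15.7, y ≈ 47.8 km.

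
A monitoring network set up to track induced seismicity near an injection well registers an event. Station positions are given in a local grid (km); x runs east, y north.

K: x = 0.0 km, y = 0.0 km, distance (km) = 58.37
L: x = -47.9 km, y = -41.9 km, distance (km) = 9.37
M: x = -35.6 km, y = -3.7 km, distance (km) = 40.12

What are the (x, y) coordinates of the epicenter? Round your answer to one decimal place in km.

Circle about each station: x² + y² = 58.37²; (x + 47.9)² + (y + 41.9)² = 9.37²; (x + 35.6)² + (y + 3.7)² = 40.12².
Subtracting the K equation from the L and M equations removes the quadratic terms:
-95.8 x − 83.8 y = 7369.28
-71.2 x − 7.4 y = 3078.49
Solving the 2×2 system: x ≈ -38.7, y ≈ -43.7 km.

x ≈ -38.7 km, y ≈ -43.7 km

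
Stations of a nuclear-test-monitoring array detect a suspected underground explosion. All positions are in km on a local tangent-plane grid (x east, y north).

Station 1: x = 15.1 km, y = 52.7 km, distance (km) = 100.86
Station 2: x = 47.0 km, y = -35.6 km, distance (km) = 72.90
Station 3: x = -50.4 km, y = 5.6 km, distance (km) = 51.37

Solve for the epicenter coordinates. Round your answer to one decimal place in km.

Circle about each station: (x − 15.1)² + (y − 52.7)² = 100.86²; (x − 47.0)² + (y + 35.6)² = 72.90²; (x + 50.4)² + (y − 5.6)² = 51.37².
Subtracting the Station 1 equation from the Station 2 and Station 3 equations removes the quadratic terms:
63.8 x − 176.6 y = 5329.39
-131.0 x − 94.2 y = 7100.08
Solving the 2×2 system: x ≈ -25.8, y ≈ -39.5 km.

-25.8 km east, -39.5 km north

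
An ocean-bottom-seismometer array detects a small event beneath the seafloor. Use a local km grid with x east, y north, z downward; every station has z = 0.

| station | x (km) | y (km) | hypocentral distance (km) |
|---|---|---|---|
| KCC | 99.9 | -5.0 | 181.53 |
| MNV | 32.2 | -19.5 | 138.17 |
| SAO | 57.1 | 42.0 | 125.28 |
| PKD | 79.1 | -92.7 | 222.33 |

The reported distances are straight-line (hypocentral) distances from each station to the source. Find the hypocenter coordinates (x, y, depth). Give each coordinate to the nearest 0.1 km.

Each station gives a sphere (x−x_i)² + (y−y_i)² + z² = d_i² (stations at z=0).
Subtracting the KCC sphere from MNV and SAO: z² cancels, leaving linear equations in x and y:
-135.4 x − 29.0 y = 5274.27
-85.6 x + 94.0 y = 12277.46
Solving: x ≈ -56.004, y ≈ 79.611 km (keep extra digits for the depth step; rounded: -56.0, 79.6).
Then from the KCC sphere: z² = 181.53² − (x − 99.9)² − (y + 5.0)² with x = -56.004, y = 79.611, so z ≈ 38.575 ≈ 38.6 km.

(-56.0, 79.6, 38.6)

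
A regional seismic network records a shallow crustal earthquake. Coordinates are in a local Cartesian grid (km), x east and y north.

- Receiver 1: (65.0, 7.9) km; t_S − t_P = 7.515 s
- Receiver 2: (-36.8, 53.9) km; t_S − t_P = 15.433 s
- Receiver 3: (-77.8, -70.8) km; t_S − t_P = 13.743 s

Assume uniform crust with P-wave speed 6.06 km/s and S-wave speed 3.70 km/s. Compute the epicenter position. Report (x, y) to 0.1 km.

x ≈ 52.5 km, y ≈ -62.4 km

Distance from S−P lag: d = Δt · v_P v_S / (v_P − v_S) = Δt · (6.06·3.70)/(6.06−3.70) ≈ 9.5008·Δt.
So d_Receiver 1 = 71.40, d_Receiver 2 = 146.63, d_Receiver 3 = 130.57 km.
Circle about each station: (x − 65.0)² + (y − 7.9)² = 71.40²; (x + 36.8)² + (y − 53.9)² = 146.63²; (x + 77.8)² + (y + 70.8)² = 130.57².
Subtracting pairs of circle equations eliminates x²+y² and gives linear equations (the radical axes):
-203.6 x + 92.0 y = -16430.36
-285.6 x − 157.4 y = -5172.49
Solving the 2×2 system: x ≈ 52.5, y ≈ -62.4 km.
Check against Receiver 1 (with the unrounded x, y): √((x − 65.0)²+(y − 7.9)²) = 71.40 ≈ 71.40 km. ✓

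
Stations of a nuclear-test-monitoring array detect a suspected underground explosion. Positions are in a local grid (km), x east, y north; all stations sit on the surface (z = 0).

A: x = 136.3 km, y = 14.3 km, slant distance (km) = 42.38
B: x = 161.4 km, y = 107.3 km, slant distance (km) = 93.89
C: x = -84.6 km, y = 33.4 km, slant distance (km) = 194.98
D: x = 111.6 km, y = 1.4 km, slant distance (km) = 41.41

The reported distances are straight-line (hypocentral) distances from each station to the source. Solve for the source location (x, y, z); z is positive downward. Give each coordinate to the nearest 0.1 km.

Each station gives a sphere (x−x_i)² + (y−y_i)² + z² = d_i² (stations at z=0).
Subtracting the A sphere from B and C: z² cancels, leaving linear equations in x and y:
50.2 x + 186.0 y = 11761.80
-441.8 x + 38.2 y = -46730.60
Solving: x ≈ 108.704, y ≈ 33.897 km (keep extra digits for the depth step; rounded: 108.7, 33.9).
Then from the A sphere: z² = 42.38² − (x − 136.3)² − (y − 14.3)² with x = 108.704, y = 33.897, so z ≈ 25.505 ≈ 25.5 km.

(108.7, 33.9, 25.5)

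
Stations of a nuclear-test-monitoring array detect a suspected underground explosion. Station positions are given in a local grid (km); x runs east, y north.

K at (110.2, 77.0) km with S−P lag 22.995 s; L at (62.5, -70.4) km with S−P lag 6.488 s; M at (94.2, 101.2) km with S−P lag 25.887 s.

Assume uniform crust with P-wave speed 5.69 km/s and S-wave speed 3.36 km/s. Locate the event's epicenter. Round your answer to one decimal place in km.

96.7 km east, -111.2 km north

Distance from S−P lag: d = Δt · v_P v_S / (v_P − v_S) = Δt · (5.69·3.36)/(5.69−3.36) ≈ 8.2053·Δt.
So d_K = 188.68, d_L = 53.24, d_M = 212.41 km.
Circle about each station: (x − 110.2)² + (y − 77.0)² = 188.68²; (x − 62.5)² + (y + 70.4)² = 53.24²; (x − 94.2)² + (y − 101.2)² = 212.41².
Subtracting pairs of circle equations eliminates x²+y² and gives linear equations (the radical axes):
-95.4 x − 294.8 y = 23555.01
-32.0 x + 48.4 y = -8475.83
Solving the 2×2 system: x ≈ 96.7, y ≈ -111.2 km.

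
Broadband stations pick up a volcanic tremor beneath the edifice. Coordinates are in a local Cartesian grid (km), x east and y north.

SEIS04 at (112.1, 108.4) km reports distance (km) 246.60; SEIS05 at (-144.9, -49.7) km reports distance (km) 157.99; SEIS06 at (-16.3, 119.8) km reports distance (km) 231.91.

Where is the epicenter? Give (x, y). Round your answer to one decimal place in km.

Circle about each station: (x − 112.1)² + (y − 108.4)² = 246.60²; (x + 144.9)² + (y + 49.7)² = 157.99²; (x + 16.3)² + (y − 119.8)² = 231.91².
Subtracting the SEIS04 equation from the SEIS05 and SEIS06 equations removes the quadratic terms:
-514.0 x − 316.2 y = 34999.85
-256.8 x + 22.8 y = -2669.93
Solving the 2×2 system: x ≈ 0.5, y ≈ -111.5 km.
Check against SEIS04 (with the unrounded x, y): √((x − 112.1)²+(y − 108.4)²) = 246.60 ≈ 246.60 km. ✓

(0.5, -111.5)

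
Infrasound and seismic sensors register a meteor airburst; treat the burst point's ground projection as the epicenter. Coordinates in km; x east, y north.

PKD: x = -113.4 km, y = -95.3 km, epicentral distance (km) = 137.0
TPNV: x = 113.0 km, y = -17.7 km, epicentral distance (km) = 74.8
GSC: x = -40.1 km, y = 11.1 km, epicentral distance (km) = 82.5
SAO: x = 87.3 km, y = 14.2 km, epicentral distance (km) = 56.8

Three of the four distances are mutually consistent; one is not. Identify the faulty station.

Solve using three stations at a time. Using TPNV, GSC, SAO (subtract circle equations pairwise → linear system) gives (x, y) ≈ (38.3, -14.4).
Distances from that point to each station vs reported:
  PKD: calculated 171.9 vs reported 137.0 → residual 34.9 km
  TPNV: calculated 74.8 vs reported 74.8 → residual 0.0 km
  GSC: calculated 82.5 vs reported 82.5 → residual 0.0 km
  SAO: calculated 56.7 vs reported 56.8 → residual 0.1 km
TPNV, GSC, SAO are mutually consistent (residuals ≈ 0); PKD is off by 34.9 km.

PKD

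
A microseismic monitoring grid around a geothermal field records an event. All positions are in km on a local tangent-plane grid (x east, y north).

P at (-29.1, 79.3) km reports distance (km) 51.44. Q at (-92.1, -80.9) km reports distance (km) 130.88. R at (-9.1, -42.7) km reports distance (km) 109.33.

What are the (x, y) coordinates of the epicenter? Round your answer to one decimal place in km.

Circle about each station: (x + 29.1)² + (y − 79.3)² = 51.44²; (x + 92.1)² + (y + 80.9)² = 130.88²; (x + 9.1)² + (y + 42.7)² = 109.33².
Subtracting pairs of circle equations eliminates x²+y² and gives linear equations (the radical axes):
-126.0 x − 320.4 y = -6591.58
40.0 x − 244.0 y = -14536.18
Solving the 2×2 system: x ≈ -70.0, y ≈ 48.1 km.

(-70.0, 48.1)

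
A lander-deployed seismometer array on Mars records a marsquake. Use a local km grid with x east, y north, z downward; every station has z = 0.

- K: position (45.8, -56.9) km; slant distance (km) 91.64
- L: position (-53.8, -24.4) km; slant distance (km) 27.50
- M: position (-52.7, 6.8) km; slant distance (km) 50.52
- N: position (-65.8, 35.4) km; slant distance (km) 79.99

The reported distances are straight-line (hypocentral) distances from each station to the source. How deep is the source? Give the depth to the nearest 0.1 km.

z ≈ 20.5 km

Each station gives a sphere (x−x_i)² + (y−y_i)² + z² = d_i² (stations at z=0).
Subtracting the K sphere from L and M: z² cancels, leaving linear equations in x and y:
-199.2 x + 65.0 y = 5796.19
-197.0 x + 127.4 y = 3333.90
Solving: x ≈ -41.496, y ≈ -37.997 km (keep extra digits for the depth step; rounded: -41.5, -38.0).
Then from the K sphere: z² = 91.64² − (x − 45.8)² − (y + 56.9)² with x = -41.496, y = -37.997, so z ≈ 20.493 ≈ 20.5 km.
Check against N (with the unrounded solution): distance 79.99 ≈ 79.99 km. ✓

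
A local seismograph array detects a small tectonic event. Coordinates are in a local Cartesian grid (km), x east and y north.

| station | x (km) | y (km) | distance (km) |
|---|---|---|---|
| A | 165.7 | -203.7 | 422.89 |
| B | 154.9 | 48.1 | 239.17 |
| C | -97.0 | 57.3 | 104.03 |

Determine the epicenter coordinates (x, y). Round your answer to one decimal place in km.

Circle about each station: (x − 165.7)² + (y + 203.7)² = 422.89²; (x − 154.9)² + (y − 48.1)² = 239.17²; (x + 97.0)² + (y − 57.3)² = 104.03².
Subtracting the A equation from the B and C equations removes the quadratic terms:
-21.6 x + 503.6 y = 78991.10
-525.4 x + 522.0 y = 111755.82
Solving the 2×2 system: x ≈ -59.4, y ≈ 154.3 km.

-59.4 km east, 154.3 km north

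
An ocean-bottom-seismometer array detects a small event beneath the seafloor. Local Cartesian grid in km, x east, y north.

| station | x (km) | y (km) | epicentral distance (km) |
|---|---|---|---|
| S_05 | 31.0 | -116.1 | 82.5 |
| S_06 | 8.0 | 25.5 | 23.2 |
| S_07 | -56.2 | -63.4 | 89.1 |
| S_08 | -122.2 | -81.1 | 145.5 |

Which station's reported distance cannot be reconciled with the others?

Solve using three stations at a time. Using S_06, S_07, S_08 (subtract circle equations pairwise → linear system) gives (x, y) ≈ (-12.1, 14.0).
Distances from that point to each station vs reported:
  S_05: calculated 137.1 vs reported 82.5 → residual 54.6 km
  S_06: calculated 23.2 vs reported 23.2 → residual 0.0 km
  S_07: calculated 89.1 vs reported 89.1 → residual 0.0 km
  S_08: calculated 145.5 vs reported 145.5 → residual 0.0 km
S_06, S_07, S_08 are mutually consistent (residuals ≈ 0); S_05 is off by 54.6 km.

S_05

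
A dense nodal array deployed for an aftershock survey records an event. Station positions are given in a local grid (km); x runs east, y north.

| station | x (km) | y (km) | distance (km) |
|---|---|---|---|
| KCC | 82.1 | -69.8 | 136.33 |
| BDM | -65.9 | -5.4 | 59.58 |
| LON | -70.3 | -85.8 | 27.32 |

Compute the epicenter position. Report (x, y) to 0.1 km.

Circle about each station: (x − 82.1)² + (y + 69.8)² = 136.33²; (x + 65.9)² + (y + 5.4)² = 59.58²; (x + 70.3)² + (y + 85.8)² = 27.32².
Subtracting the KCC equation from the BDM and LON equations removes the quadratic terms:
-296.0 x + 128.8 y = 7795.61
-304.8 x − 32.0 y = 18530.77
Solving the 2×2 system: x ≈ -54.1, y ≈ -63.8 km.
Check against KCC (with the unrounded x, y): √((x − 82.1)²+(y + 69.8)²) = 136.33 ≈ 136.33 km. ✓

(-54.1, -63.8)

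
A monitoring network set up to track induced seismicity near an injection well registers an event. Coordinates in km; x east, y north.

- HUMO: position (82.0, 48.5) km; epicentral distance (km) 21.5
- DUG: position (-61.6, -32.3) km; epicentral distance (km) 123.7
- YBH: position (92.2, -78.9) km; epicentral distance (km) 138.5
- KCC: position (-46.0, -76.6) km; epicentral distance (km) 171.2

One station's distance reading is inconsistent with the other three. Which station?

DUG

Solve using three stations at a time. Using HUMO, YBH, KCC (subtract circle equations pairwise → linear system) gives (x, y) ≈ (62.0, 56.3).
Distances from that point to each station vs reported:
  HUMO: calculated 21.5 vs reported 21.5 → residual 0.0 km
  DUG: calculated 152.0 vs reported 123.7 → residual 28.3 km
  YBH: calculated 138.5 vs reported 138.5 → residual 0.0 km
  KCC: calculated 171.2 vs reported 171.2 → residual 0.0 km
HUMO, YBH, KCC are mutually consistent (residuals ≈ 0); DUG is off by 28.3 km.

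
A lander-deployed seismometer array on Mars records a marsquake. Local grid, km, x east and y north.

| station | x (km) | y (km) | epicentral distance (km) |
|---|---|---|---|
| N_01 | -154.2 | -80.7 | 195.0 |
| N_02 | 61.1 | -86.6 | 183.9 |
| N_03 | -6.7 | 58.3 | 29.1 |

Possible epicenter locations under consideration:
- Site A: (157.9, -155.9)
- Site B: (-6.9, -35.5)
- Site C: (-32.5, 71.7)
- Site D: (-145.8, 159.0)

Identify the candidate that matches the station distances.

For each candidate, compare |candidate − station| to the reported distance:
Site A: residuals N_01 126.0, N_02 64.9, N_03 241.0 → max 241.0 km
Site B: residuals N_01 40.9, N_02 98.8, N_03 64.7 → max 98.8 km
Site C: residuals N_01 0.0, N_02 0.0, N_03 0.0 → max 0.0 km
Site D: residuals N_01 44.8, N_02 137.2, N_03 142.6 → max 142.6 km
Only Site C has all residuals ≈ 0.

Site C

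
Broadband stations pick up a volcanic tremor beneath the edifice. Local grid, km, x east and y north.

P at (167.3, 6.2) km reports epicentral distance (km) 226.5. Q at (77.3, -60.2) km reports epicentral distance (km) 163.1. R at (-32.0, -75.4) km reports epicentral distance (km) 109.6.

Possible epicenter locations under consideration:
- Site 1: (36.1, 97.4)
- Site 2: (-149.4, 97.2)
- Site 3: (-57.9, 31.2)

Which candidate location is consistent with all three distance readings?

Site 3

For each candidate, compare |candidate − station| to the reported distance:
Site 1: residuals P 66.7, Q 0.2, R 76.1 → max 76.1 km
Site 2: residuals P 103.0, Q 112.9, R 99.1 → max 112.9 km
Site 3: residuals P 0.1, Q 0.1, R 0.1 → max 0.1 km
Only Site 3 has all residuals ≈ 0.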